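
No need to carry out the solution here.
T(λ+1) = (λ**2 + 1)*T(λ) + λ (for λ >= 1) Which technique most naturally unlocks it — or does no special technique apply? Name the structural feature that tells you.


Verdict: a summation factor — first-order, linear, moving coefficient λ**2 + 1: the discrete analogue of an integrating factor handles it.


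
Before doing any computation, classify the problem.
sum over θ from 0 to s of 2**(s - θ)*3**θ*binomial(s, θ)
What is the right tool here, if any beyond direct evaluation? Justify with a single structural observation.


Diagnosis: the binomial theorem — the summand is term θ of a binomial expansion in 3 and 2; the whole sum is a single power.


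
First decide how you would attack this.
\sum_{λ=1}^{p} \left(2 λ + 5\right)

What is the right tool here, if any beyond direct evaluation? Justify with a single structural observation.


Technique: no special technique — recognize the absence of structure: constant-multiple powers of λ summed plainly, no special method required.


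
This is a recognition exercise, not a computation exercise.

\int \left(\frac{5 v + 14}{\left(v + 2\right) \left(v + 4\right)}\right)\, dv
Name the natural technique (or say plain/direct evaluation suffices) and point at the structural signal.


Verdict: partial fractions — the bottom factors while the top stays lower-degree — split into simple fractions and integrate piece by piece.


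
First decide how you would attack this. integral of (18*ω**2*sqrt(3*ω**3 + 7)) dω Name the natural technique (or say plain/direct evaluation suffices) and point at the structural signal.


Verdict: u-substitution — collected, the integrand has one factor that is, up to a constant, the derivative of an inner expression the rest depends on — substitute for that inner expression.


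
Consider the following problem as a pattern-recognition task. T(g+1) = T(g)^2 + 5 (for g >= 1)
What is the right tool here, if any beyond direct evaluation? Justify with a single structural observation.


Method: no special technique — each new value is a nonlinear function of earlier ones — scaling arguments and superposition both fail.


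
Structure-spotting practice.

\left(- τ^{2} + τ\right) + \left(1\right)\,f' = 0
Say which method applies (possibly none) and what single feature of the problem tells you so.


Method: no special technique — the slope is a function of τ alone, so integrate both sides directly.


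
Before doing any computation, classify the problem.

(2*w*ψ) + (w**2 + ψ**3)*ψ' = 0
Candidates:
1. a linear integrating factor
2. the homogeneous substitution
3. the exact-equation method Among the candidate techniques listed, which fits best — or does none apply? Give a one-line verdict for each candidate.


Best approach: the exact-equation method — equality of cross partials is the green light — assemble the potential function term by term.
- a linear integrating factor — a nonlinear term in the unknown puts this outside the integrating-factor template.
- the homogeneous substitution — the ratio of the variables does not determine the slope.
- the exact-equation method — yes, a natural case for it.


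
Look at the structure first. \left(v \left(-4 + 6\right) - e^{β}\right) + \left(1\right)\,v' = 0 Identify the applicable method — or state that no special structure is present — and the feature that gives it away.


Diagnosis: a linear integrating factor — first power of v, nonzero forcing: the integrating-factor recipe applies verbatim with p = (-4 + 6).


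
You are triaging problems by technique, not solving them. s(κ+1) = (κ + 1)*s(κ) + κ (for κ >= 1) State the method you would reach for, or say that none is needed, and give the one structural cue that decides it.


Best approach: a summation factor — with the index-dependent coefficient κ + 1, dividing by the cumulative product turns the left side into a pure difference.


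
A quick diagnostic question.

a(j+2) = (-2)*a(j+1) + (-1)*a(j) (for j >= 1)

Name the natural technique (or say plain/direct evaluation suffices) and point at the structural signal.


Verdict: the characteristic-root method — try a geometric ansatz r^j: constant coefficients turn the recurrence into one polynomial equation in r.


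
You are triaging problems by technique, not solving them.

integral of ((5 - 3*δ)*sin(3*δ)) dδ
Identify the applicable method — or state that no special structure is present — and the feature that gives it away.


Verdict: integration by parts — the integrand splits as 5 - 3*δ times sin(3*δ) — repeatedly differentiating the polynomial part kills it, which is the parts ladder.


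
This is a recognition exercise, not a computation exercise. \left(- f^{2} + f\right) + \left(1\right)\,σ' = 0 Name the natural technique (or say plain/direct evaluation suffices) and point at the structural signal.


Technique: no special technique — solved for the derivative, no σ appears — this is antidifferentiation in f wearing ODE clothing.


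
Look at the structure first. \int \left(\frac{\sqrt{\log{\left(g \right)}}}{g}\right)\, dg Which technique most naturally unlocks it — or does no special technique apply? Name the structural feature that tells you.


Best approach: u-substitution — read it as f(\log{\left(g \right)}) times a constant multiple of d(\log{\left(g \right)}): one substitution, u = \log{\left(g \right)}, finishes it.


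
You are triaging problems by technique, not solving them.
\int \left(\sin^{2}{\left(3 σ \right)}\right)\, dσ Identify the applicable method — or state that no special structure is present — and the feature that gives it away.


Diagnosis: a trigonometric identity — the exponent on \sin^{2}{\left(3 σ \right)} is even — the power-reduction identity is the standard preprocessing step.


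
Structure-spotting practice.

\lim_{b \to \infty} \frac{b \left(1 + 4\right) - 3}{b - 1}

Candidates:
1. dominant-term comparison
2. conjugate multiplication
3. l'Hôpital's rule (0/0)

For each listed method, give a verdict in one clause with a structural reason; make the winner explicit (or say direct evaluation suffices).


Diagnosis: dominant-term comparison — divide through by the highest power of b; every lower-order term dies and the dominant terms decide the limit.
- dominant-term comparison: yes, a natural case for it.
- conjugate multiplication — multiplying by a conjugate would not remove any indeterminacy here.
- l'Hôpital's rule (0/0) — no 0/0 form appears: written as one quotient, top and bottom both grow without bound, and the ratio is decided by their leading terms.


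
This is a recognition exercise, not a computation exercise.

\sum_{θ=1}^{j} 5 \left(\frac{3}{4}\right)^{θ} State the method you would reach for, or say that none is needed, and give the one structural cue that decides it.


Technique: the geometric series formula — consecutive terms stand in a fixed index-free ratio — the geometric sum formula closes it.


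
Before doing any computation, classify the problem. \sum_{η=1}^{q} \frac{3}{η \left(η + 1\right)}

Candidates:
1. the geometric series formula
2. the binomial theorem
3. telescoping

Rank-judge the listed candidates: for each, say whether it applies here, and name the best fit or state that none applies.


Diagnosis: telescoping — one partial-fraction pass turns \frac{3}{η \left(η + 1\right)} into a shifted difference, and shifted differences telescope.
- the geometric series formula: no single multiplier carries one term to the next throughout the sum.
- the binomial theorem: there is no sum-raised-to-a-power identity hiding in these terms.
- telescoping: applicable, and directly so.


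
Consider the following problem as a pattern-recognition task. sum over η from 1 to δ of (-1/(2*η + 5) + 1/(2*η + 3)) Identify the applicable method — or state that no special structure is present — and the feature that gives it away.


Diagnosis: telescoping — spot the paired structure — each term adds 1/(2*η + 3) and subtracts its successor value, which the next term restores: the definition of a telescoping chain.


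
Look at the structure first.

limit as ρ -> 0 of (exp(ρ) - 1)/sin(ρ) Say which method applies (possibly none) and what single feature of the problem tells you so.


Method: l'Hôpital's rule (0/0) — numerator and denominator both vanish at 0 — a genuine 0/0 form, which is exactly when l'Hôpital applies. One could equally expand both pieces locally and compare leading terms; the rule does that in one stroke.


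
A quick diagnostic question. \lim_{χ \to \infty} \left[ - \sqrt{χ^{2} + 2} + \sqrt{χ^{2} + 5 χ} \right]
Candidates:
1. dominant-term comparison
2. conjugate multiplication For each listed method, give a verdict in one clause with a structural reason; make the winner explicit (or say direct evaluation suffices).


Method: conjugate multiplication — infinity minus infinity with a radical in play — multiply by the conjugate so the divergences of \sqrt{χ^{2} + 5 χ} and \sqrt{χ^{2} + 2} annihilate.
- dominant-term comparison: this is not a rational comparison of growth rates at infinity.
- conjugate multiplication — a fit — the right tool for this form.


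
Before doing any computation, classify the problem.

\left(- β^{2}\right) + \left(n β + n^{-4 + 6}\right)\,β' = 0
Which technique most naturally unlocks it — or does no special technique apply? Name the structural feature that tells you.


Verdict: the homogeneous substitution — the slope's numerator and denominator share total degree; set v = β/n and the equation drops to separable form. A Bernoulli-style rewrite — possibly after exchanging which variable is treated as dependent — would work as well; the homogeneous substitution is the more immediate reading here.


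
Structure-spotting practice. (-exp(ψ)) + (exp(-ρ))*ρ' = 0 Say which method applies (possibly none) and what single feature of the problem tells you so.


Method: separation of variables — all dependence on the two variables factors apart, the defining separable shape. The equation is exact as it stands too — a potential function exists — though separation reads the split structure directly.


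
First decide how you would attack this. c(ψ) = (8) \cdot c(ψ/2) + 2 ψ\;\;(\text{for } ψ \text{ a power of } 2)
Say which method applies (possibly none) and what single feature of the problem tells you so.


Method: the master substitution — the argument shrinks by the factor 2, so measure the index on a logarithmic scale and the recursion becomes a shift.


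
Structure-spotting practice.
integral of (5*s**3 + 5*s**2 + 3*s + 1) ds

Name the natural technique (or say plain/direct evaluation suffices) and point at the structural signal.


Diagnosis: no special technique — every term is a constant multiple of a power of s; term-wise power-rule integration needs no preliminary transformation.


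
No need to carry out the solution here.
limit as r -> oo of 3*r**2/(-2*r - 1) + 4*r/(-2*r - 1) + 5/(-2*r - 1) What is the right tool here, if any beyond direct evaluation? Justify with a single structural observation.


Diagnosis: dominant-term comparison — divide by the highest power of r present: lower-order terms vanish and the dominant ratio remains. Viewed as a single quotient this is an ∞/∞ form — an at-infinity application of l'Hôpital's rule would also resolve it; comparing leading growth reads the answer without differentiating.


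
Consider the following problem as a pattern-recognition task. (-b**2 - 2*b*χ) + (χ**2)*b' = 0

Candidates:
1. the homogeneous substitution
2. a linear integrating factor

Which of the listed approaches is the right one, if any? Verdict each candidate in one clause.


Diagnosis: the homogeneous substitution — scaling χ and b together leaves the slope fixed — it depends only on b/χ, so substitute the ratio. Rearranged, this also fits the Bernoulli template directly; the homogeneous substitution reads the structure without the rearrangement.
- the homogeneous substitution: a fit — the right tool for this form.
- a linear integrating factor — the unknown enters nonlinearly (through a power, a denominator, or a transcendental function), which the linear integrating-factor recipe cannot absorb as-is — any repair would come from a preliminary substitution, not the factor.


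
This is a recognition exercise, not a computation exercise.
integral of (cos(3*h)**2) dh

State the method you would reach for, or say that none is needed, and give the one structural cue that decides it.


Diagnosis: a trigonometric identity — the exponent on cos(3*h)**2 is even — the power-reduction identity is the standard preprocessing step.


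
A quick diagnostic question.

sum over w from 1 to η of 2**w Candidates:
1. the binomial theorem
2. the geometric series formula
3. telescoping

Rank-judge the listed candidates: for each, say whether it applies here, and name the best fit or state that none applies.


Verdict: the geometric series formula — each summand is the previous one scaled by 2; that constant multiplier is itself the geometric structure.
- the binomial theorem: the terms lack the binomial-coefficient-weighted complementary-power pattern of an expansion.
- the geometric series formula — yes — fits the structure here.
- telescoping: as presented, consecutive terms share no shifted copy to cancel against — no rewrite is on display to change that.


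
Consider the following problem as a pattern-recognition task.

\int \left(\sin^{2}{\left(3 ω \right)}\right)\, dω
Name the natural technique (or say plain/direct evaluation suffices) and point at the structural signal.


Diagnosis: a trigonometric identity — \sin^{2}{\left(3 ω \right)} is the textbook power-reduction case — identities first, antiderivatives second.


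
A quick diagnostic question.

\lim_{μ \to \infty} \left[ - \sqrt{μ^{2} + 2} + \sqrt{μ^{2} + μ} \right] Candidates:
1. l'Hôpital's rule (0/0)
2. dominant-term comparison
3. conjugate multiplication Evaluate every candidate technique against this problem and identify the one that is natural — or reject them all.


Best approach: conjugate multiplication — neither \sqrt{μ^{2} + μ} nor \sqrt{μ^{2} + 2} converges alone, so rewrite their difference as a conjugate-rationalized quotient first.
- l'Hôpital's rule (0/0): substitution produces ∞ − ∞ rather than a vanishing quotient; the rule needs a 0/0 ratio to act on.
- dominant-term comparison — this limit is not decided by comparing polynomial growth at infinity.
- conjugate multiplication — a fit — the right tool for this form.


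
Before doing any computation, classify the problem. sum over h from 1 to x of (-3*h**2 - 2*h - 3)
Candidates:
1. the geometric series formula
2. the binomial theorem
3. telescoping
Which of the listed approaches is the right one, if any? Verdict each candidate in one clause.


Diagnosis: no special technique — Faulhaber territory: sum each constant-multiple power of h with its closed-form formula, no trick required.
- the geometric series formula — there is no constant term-to-term ratio.
- the binomial theorem — the summand does not match any term pattern of an expanded binomial power.
- telescoping: the terms as presented offer no neighboring cancellation — a telescoping rewrite may exist, but the displayed structure does not hand one over.


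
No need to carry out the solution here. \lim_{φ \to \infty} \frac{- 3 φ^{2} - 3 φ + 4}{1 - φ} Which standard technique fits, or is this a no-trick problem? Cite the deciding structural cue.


Method: dominant-term comparison — divide through by the highest power of φ; every lower-order term dies and the dominant terms decide the limit. As a single quotient, the ∞/∞ shape would yield to repeated differentiation as well — the growth comparison gets there in one look.


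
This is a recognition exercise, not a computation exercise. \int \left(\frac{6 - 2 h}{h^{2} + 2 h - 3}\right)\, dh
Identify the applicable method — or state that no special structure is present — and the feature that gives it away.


Diagnosis: partial fractions — once h^{2} + 2 h - 3 is factored, each root contributes a simple-fraction term; integrate them one at a time.


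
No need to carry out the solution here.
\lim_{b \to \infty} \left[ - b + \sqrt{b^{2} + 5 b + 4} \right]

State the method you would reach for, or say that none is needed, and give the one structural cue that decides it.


Method: conjugate multiplication — this difference gives up after one conjugate multiplication — the radical structure cancels against its conjugate.


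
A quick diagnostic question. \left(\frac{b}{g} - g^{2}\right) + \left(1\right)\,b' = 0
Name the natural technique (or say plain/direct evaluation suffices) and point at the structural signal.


Technique: a linear integrating factor — linear in the unknown with genuine forcing: multiply through by the exponential of the integrated coefficient and the left side closes into one derivative.


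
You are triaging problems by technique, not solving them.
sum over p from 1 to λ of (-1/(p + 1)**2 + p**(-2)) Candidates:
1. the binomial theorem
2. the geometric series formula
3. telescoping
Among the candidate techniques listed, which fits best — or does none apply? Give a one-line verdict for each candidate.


Method: telescoping — each term adds p**(-2) and subtracts the same expression advanced one index; that subtracted piece cancels against the next term's added copy — only the boundary terms survive.
- the binomial theorem — no binomial coefficients pair with matched powers.
- the geometric series formula — the term-to-term ratio drifts with the index — the one thing the geometric formula cannot absorb.
- telescoping — applicable, and directly so.


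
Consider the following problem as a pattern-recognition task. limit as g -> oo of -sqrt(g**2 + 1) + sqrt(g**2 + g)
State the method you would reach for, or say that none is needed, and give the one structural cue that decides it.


Best approach: conjugate multiplication — the difference sqrt(g**2 + g) - sqrt(g**2 + 1) is an ∞ − ∞ stalemate; its conjugate partner breaks the tie.


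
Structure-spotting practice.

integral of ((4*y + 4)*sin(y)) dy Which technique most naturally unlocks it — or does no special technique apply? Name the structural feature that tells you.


Technique: integration by parts — differentiate 4*y + 4, integrate sin(y): each pass lowers the polynomial degree, so parts terminates.


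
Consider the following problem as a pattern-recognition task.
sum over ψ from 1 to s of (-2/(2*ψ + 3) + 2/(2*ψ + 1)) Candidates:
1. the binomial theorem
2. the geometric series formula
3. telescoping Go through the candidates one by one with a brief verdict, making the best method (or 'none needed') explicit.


Method: telescoping — spot the paired structure — each term adds 2/(2*ψ + 1) and subtracts its successor value, which the next term restores: the definition of a telescoping chain.
- the binomial theorem — there is no sum-raised-to-a-power identity hiding in these terms.
- the geometric series formula: there is no constant term-to-term ratio.
- telescoping — yes, a natural case for it.


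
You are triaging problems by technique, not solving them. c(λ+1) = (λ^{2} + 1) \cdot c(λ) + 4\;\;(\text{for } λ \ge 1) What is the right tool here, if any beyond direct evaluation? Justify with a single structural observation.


Verdict: a summation factor — the coefficient λ^{2} + 1 drifts with the index, so no fixed root exists; normalizing by the cumulative product telescopes it.


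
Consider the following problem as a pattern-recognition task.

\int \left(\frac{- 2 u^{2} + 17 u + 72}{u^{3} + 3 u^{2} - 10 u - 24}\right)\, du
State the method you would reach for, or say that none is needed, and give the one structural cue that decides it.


Method: partial fractions — the integrand is a proper rational function and its denominator u^{3} + 3 u^{2} - 10 u - 24 factors into distinct pieces, so it splits into simple fractions.


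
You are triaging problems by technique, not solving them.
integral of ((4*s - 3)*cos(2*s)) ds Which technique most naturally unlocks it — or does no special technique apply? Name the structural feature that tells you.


Diagnosis: integration by parts — 4*s - 3 dies after finitely many derivatives while cos(2*s) cycles under integration — the tabular/parts setup.


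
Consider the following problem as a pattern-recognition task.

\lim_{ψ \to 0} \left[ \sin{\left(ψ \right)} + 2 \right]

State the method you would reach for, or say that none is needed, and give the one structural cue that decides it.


Method: no special technique — the expression is continuous at the evaluation point — substitute directly; no indeterminate form appears.


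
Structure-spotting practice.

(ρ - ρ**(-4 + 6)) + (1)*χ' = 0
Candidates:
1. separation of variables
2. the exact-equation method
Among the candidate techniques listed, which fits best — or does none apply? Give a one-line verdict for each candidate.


Verdict: no special technique — the slope is a function of ρ alone, so integrate both sides directly.
- separation of variables — separation is only trivially available — with the unknown absent from the slope this is a direct integration, not a separation problem.
- the exact-equation method: with the unknown absent from both coefficients, the cross-partial test holds emptily — nothing for the exact method to work on.


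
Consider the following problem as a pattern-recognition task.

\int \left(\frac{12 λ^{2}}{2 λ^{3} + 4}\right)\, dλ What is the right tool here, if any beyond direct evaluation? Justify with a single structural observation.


Diagnosis: u-substitution — viewed as a product, the integrand is a composition evaluated at 2 λ^{3} + 4 times (a constant multiple of) that inner expression's derivative, so u = 2 λ^{3} + 4 makes it elementary.


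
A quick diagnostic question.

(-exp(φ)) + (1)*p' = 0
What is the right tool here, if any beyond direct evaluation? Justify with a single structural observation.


Technique: no special technique — the slope is a pure function of φ; integrate both sides and be done.


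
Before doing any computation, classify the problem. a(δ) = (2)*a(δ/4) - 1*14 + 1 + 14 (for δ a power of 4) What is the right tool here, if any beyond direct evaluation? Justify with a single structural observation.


Method: the master substitution — the recursive call is at index δ/4 rather than a shift, a divide-and-conquer shape — substituting δ = 4^m linearizes it.


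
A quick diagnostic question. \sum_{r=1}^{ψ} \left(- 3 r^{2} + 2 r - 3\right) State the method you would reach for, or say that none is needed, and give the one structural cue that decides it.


Diagnosis: no special technique — every summand is a constant multiple of a power of r — apply the standard power-sum identities one degree at a time.


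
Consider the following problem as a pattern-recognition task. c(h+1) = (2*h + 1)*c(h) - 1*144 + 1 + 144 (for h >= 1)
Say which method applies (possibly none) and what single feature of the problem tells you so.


Diagnosis: a summation factor — one-term recursion with variable weight 2*h + 1 is solved by product normalization, not by root-finding.


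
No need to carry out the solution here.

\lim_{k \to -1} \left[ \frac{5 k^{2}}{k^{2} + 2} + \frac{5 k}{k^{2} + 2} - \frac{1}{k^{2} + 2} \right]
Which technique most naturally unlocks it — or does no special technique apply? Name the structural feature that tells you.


Verdict: no special technique — the function is continuous at -1; evaluation is itself the limit, no machinery required.


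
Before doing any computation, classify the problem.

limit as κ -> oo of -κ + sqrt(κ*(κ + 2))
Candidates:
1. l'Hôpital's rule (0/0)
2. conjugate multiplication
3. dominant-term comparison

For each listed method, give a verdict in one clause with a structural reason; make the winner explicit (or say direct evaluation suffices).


Best approach: conjugate multiplication — the difference sqrt(κ*(κ + 2)) - κ is an ∞ − ∞ stalemate; its conjugate partner breaks the tie.
- l'Hôpital's rule (0/0): the expression is a difference driving to ∞ − ∞, not a 0/0 quotient — there is no ratio for the rule to differentiate.
- conjugate multiplication: yes — fits the structure here.
- dominant-term comparison — no dominant power emerges to decide the limit by degree comparison.


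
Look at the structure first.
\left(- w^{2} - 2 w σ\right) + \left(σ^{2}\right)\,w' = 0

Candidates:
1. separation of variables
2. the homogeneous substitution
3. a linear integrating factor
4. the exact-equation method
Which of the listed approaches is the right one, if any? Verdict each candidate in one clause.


Method: the homogeneous substitution — the slope's numerator and denominator have matching total degree, so it depends only on w/σ and the ratio substitution collapses it. Rearranged, this also fits the Bernoulli template directly; the homogeneous substitution reads the structure without the rearrangement.
- separation of variables: the two dependences do not factor apart.
- the homogeneous substitution: applies; the problem has the shape this method handles.
- a linear integrating factor: the unknown enters nonlinearly (through a power, a denominator, or a transcendental function), which the linear integrating-factor recipe cannot absorb as-is — any repair would come from a preliminary substitution, not the factor.
- the exact-equation method: the mixed partial derivatives differ, so the left side is not a total differential.


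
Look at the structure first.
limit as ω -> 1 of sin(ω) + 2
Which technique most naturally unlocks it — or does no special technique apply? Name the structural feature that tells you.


Best approach: no special technique — nothing blocks direct substitution at 1: plug in and finish.


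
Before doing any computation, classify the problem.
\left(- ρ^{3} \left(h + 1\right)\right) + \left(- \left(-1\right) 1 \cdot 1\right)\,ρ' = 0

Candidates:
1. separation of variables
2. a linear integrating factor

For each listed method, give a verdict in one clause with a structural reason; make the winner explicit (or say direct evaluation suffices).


Technique: separation of variables — one side of the product carries the independent variable, the other the unknown — the textbook separation shape.
- separation of variables: applicable, and directly so.
- a linear integrating factor — the unknown enters nonlinearly (through a power, a denominator, or a transcendental function), which the linear integrating-factor recipe cannot absorb as-is — any repair would come from a preliminary substitution, not the factor.


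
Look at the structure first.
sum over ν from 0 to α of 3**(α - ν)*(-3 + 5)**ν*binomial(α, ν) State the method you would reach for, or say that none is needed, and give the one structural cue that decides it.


Technique: the binomial theorem — the summand is term ν of a binomial expansion in (-3 + 5) and 3; the whole sum is a single power.


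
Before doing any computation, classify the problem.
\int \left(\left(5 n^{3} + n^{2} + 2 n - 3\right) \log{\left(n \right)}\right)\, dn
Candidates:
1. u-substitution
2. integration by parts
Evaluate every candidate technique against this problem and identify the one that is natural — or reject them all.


Technique: integration by parts — \log{\left(n \right)} blocks direct integration but differentiates to something rational — parts with the polynomial factor 5 n^{3} + n^{2} + 2 n - 3 as dv.
- u-substitution — no subexpression of the integrand pairs with its own derivative as a factor — individual terms may offer their own substitutions, but any change of variable covering the whole integral would have to be constructed from outside the expression.
- integration by parts: applicable, and directly so.


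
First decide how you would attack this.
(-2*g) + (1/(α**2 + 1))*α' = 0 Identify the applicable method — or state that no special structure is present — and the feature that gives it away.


Best approach: separation of variables — solved for the derivative, the right side splits multiplicatively into a function of each variable alone — divide and integrate each side. An exactness check succeeds on this form as well — separation and the potential function arrive at the same answer, separation more directly.


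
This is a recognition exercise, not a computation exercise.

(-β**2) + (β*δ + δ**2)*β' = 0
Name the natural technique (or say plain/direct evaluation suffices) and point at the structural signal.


Technique: the homogeneous substitution — the slope's numerator and denominator have matching total degree, so it depends only on β/δ and the ratio substitution collapses it. A Bernoulli-style rewrite — possibly after exchanging which variable is treated as dependent — would work as well; the homogeneous substitution is the more immediate reading here.


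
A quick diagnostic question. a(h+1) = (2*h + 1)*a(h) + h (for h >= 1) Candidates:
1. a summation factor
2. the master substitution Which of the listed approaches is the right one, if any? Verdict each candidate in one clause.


Diagnosis: a summation factor — one step of memory with a weight 2*h + 1 that changes as the index grows — the summation-factor construction is built for this.
- a summation factor: a fit — the right tool for this form.
- the master substitution — with no divided-index recursive call, reindexing by powers of a base buys nothing.


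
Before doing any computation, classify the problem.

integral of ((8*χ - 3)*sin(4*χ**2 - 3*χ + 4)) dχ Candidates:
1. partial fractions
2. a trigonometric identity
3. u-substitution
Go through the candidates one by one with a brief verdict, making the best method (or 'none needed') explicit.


Verdict: u-substitution — the only nontrivial dependence routes through 4*χ**2 - 3*χ + 4, whose derivative supplies the leftover factor up to a constant multiple — u = 4*χ**2 - 3*χ + 4 flattens it.
- partial fractions — the expression is not a ratio of polynomials that decomposes further.
- a trigonometric identity — no identity rewrites this into an easier trigonometric form.
- u-substitution: a fit — the right tool for this form.


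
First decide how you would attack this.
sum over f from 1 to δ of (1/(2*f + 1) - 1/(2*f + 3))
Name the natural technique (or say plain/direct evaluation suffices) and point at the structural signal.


Verdict: telescoping — this sum is a zipper: each term contributes 1/(2*f + 1) and removes the next index's value, which the following term puts back, closing term by term.


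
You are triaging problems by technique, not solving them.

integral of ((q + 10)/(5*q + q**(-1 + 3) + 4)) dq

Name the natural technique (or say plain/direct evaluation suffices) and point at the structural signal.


Best approach: partial fractions — each factor of (5*q + q**(-1 + 3) + 4) owns one elementary piece of the integrand — separate them and integrate piecewise.


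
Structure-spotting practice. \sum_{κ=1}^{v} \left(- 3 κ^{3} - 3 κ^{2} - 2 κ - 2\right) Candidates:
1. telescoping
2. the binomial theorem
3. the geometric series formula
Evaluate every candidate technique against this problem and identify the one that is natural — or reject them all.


Technique: no special technique — Faulhaber territory: sum each constant-multiple power of κ with its closed-form formula, no trick required.
- telescoping: neither a shifted-difference shape nor integer-spaced poles are present.
- the binomial theorem: the terms do not reassemble into a binomial power.
- the geometric series formula: the term-to-term ratio drifts with the index — the one thing the geometric formula cannot absorb.


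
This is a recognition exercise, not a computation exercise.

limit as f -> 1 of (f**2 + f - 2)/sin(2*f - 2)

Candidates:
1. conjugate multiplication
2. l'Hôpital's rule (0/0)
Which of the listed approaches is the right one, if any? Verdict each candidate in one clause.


Method: l'Hôpital's rule (0/0) — plug in 1: top and bottom both hit zero, so differentiate each and retry. Expanding numerator and denominator to first order gives the same value — the rule automates exactly that.
- conjugate multiplication — rationalization has no target — no divergent radical difference appears.
- l'Hôpital's rule (0/0): yes — fits the structure here.


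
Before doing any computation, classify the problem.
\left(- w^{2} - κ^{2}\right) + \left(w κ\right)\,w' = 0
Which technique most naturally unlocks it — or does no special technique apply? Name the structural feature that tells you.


Technique: the homogeneous substitution — solved for the derivative, the right side is unchanged under scaling κ and w together — it depends only on the ratio w/κ, so substitute a single ratio variable. Rearranged, this also fits the Bernoulli template directly; the homogeneous substitution reads the structure without the rearrangement.


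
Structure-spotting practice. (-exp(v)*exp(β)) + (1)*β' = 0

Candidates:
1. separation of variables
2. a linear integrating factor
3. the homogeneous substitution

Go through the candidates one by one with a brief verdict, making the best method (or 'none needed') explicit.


Verdict: separation of variables — a product of single-variable factors, exp(v) and exp(β) — the textbook separable form.
- separation of variables — yes, a natural case for it.
- a linear integrating factor: the unknown enters nonlinearly (through a power, a denominator, or a transcendental function), which the linear integrating-factor recipe cannot absorb as-is — any repair would come from a preliminary substitution, not the factor.
- the homogeneous substitution — the slope changes under joint rescaling, failing the degree-zero test.


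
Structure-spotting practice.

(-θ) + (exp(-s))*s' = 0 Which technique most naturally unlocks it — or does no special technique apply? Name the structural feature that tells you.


Technique: separation of variables — solved for the derivative, the right side splits multiplicatively into a function of each variable alone — divide and integrate each side. One could also solve this as an exact equation; with each coefficient in its own variable, separating is the same work with fewer steps.


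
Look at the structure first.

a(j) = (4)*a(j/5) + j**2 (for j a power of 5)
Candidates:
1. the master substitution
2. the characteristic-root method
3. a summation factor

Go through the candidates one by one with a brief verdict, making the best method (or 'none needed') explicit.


Method: the master substitution — divide-the-index recursion (j/5 inside the call) straightens out once the index is rewritten as 5^m.
- the master substitution: a fit — the right tool for this form.
- the characteristic-root method — a divided-index call is not the fixed-shift linear shape that characteristic roots solve.
- a summation factor — the recursion divides its index rather than shifting it — there is no previous-term chain for a summation factor to telescope.


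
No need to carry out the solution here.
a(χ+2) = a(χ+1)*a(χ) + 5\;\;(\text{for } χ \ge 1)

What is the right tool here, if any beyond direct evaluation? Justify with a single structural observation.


Method: no special technique — each new value is a nonlinear function of earlier ones — scaling arguments and superposition both fail.


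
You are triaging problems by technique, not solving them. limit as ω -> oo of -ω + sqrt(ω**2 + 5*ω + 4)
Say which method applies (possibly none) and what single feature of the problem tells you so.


Technique: conjugate multiplication — the difference sqrt(ω**2 + 5*ω + 4) - ω is an ∞ − ∞ stalemate; its conjugate partner breaks the tie.


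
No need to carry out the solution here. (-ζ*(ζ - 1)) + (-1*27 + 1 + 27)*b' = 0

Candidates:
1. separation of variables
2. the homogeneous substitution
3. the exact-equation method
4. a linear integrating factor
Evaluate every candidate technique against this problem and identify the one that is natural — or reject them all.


Method: no special technique — solved for the derivative, b never appears on the right — this is a direct integration in ζ, not a differential-equations problem at heart.
- separation of variables — with no unknown in the slope, separating variables is a formality — the equation integrates directly.
- the homogeneous substitution — rescaling both variables together changes the slope, so no ratio substitution collapses it.
- the exact-equation method: the unknown never enters the equation — exactness holds emptily, with nothing for the method to add.
- a linear integrating factor: the linear template holds only trivially here (the unknown is absent, so the coefficient is zero) — the method is not the natural label.


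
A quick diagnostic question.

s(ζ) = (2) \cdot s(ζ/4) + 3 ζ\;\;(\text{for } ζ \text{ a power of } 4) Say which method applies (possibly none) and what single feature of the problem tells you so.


Diagnosis: the master substitution — treat m = log base 4 of ζ as the new clock: one recursion step advances m by one while ζ scales by 4.


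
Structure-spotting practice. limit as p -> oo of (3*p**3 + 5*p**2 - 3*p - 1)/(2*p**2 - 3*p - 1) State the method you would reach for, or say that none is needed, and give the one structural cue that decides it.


Technique: dominant-term comparison — at large p only the top-degree terms survive; compare the leading terms and the limit falls out. l'Hôpital's at-infinity variant applies to the expression viewed as a single quotient; the leading-term comparison is the direct route.


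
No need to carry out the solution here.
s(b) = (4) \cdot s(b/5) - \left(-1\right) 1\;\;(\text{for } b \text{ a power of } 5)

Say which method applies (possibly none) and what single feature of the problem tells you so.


Verdict: the master substitution — the argument contracts 5-fold per step: reindex b exponentially and solve the linear recurrence in the new index.


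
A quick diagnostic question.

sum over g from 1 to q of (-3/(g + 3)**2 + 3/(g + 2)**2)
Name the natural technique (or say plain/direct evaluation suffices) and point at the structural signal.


Diagnosis: telescoping — the summand is 3/(g + 2)**2 minus the same expression shifted by one, so consecutive terms cancel in pairs.


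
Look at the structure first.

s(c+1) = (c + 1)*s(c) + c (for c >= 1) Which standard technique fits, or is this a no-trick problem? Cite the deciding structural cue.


Technique: a summation factor — first-order, linear, moving coefficient c + 1: the discrete analogue of an integrating factor handles it.


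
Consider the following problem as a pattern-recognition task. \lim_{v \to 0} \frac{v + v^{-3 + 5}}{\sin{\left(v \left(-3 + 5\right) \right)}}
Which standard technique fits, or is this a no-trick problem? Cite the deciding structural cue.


Technique: l'Hôpital's rule (0/0) — both numerator and denominator vanish at 0: the genuine 0/0 indeterminate that l'Hôpital exists for. A first-order expansion at the point is an equally standard path; the rule packages it.


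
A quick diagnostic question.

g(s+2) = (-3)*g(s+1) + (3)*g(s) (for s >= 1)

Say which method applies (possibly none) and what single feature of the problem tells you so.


Diagnosis: the characteristic-root method — this is the constant-coefficient homogeneous case — the whole solution in s reduces to a polynomial's roots.
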